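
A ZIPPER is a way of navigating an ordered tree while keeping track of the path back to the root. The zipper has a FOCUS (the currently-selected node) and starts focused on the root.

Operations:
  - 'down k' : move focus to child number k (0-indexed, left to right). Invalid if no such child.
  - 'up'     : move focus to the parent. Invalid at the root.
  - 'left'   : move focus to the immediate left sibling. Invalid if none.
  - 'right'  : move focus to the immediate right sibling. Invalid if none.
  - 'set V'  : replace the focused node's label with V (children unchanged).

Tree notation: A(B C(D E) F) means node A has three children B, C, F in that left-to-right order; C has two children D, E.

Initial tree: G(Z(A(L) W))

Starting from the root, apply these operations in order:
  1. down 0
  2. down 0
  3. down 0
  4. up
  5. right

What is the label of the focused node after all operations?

Step 1 (down 0): focus=Z path=0 depth=1 children=['A', 'W'] left=[] right=[] parent=G
Step 2 (down 0): focus=A path=0/0 depth=2 children=['L'] left=[] right=['W'] parent=Z
Step 3 (down 0): focus=L path=0/0/0 depth=3 children=[] left=[] right=[] parent=A
Step 4 (up): focus=A path=0/0 depth=2 children=['L'] left=[] right=['W'] parent=Z
Step 5 (right): focus=W path=0/1 depth=2 children=[] left=['A'] right=[] parent=Z

Answer: W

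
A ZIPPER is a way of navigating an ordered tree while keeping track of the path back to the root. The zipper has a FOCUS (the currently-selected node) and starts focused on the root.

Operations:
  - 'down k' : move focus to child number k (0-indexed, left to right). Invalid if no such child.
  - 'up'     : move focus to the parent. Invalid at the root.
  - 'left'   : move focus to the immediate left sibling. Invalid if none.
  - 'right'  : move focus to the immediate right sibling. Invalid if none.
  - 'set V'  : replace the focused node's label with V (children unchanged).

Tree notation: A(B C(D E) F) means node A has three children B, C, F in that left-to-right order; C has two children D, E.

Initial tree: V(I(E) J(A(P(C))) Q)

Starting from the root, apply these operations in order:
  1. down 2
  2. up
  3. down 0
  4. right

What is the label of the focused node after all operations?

Answer: J

Derivation:
Step 1 (down 2): focus=Q path=2 depth=1 children=[] left=['I', 'J'] right=[] parent=V
Step 2 (up): focus=V path=root depth=0 children=['I', 'J', 'Q'] (at root)
Step 3 (down 0): focus=I path=0 depth=1 children=['E'] left=[] right=['J', 'Q'] parent=V
Step 4 (right): focus=J path=1 depth=1 children=['A'] left=['I'] right=['Q'] parent=V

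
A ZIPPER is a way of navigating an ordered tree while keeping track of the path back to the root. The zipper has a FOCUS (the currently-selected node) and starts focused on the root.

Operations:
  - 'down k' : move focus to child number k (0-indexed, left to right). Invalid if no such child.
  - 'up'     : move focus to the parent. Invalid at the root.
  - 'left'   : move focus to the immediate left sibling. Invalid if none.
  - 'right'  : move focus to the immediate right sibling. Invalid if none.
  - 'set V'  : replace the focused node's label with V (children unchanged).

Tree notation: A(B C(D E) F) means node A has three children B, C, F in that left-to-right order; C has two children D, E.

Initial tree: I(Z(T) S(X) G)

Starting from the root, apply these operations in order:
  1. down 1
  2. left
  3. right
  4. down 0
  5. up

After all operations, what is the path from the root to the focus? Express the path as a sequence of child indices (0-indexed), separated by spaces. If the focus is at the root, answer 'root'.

Step 1 (down 1): focus=S path=1 depth=1 children=['X'] left=['Z'] right=['G'] parent=I
Step 2 (left): focus=Z path=0 depth=1 children=['T'] left=[] right=['S', 'G'] parent=I
Step 3 (right): focus=S path=1 depth=1 children=['X'] left=['Z'] right=['G'] parent=I
Step 4 (down 0): focus=X path=1/0 depth=2 children=[] left=[] right=[] parent=S
Step 5 (up): focus=S path=1 depth=1 children=['X'] left=['Z'] right=['G'] parent=I

Answer: 1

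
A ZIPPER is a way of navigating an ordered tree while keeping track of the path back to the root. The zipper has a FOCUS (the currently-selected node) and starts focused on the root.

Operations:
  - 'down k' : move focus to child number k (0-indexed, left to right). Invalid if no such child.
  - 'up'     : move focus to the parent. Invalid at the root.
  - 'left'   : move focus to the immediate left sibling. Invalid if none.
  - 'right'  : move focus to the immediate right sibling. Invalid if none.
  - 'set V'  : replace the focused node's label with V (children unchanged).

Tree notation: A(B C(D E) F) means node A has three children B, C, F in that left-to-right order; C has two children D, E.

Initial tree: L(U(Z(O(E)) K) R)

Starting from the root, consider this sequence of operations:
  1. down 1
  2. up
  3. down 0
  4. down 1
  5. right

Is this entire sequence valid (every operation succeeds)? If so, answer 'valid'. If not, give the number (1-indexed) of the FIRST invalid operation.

Answer: 5

Derivation:
Step 1 (down 1): focus=R path=1 depth=1 children=[] left=['U'] right=[] parent=L
Step 2 (up): focus=L path=root depth=0 children=['U', 'R'] (at root)
Step 3 (down 0): focus=U path=0 depth=1 children=['Z', 'K'] left=[] right=['R'] parent=L
Step 4 (down 1): focus=K path=0/1 depth=2 children=[] left=['Z'] right=[] parent=U
Step 5 (right): INVALID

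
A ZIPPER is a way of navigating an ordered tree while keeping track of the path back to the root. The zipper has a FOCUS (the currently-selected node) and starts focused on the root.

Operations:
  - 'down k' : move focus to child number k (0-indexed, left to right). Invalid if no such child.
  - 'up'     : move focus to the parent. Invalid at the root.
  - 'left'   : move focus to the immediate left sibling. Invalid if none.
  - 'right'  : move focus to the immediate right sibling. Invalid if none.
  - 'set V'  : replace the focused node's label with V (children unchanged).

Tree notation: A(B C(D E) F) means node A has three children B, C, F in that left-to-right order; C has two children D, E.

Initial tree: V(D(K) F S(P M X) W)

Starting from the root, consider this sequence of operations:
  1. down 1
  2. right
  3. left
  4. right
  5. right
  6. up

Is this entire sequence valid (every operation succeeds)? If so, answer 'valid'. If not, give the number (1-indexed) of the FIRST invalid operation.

Step 1 (down 1): focus=F path=1 depth=1 children=[] left=['D'] right=['S', 'W'] parent=V
Step 2 (right): focus=S path=2 depth=1 children=['P', 'M', 'X'] left=['D', 'F'] right=['W'] parent=V
Step 3 (left): focus=F path=1 depth=1 children=[] left=['D'] right=['S', 'W'] parent=V
Step 4 (right): focus=S path=2 depth=1 children=['P', 'M', 'X'] left=['D', 'F'] right=['W'] parent=V
Step 5 (right): focus=W path=3 depth=1 children=[] left=['D', 'F', 'S'] right=[] parent=V
Step 6 (up): focus=V path=root depth=0 children=['D', 'F', 'S', 'W'] (at root)

Answer: valid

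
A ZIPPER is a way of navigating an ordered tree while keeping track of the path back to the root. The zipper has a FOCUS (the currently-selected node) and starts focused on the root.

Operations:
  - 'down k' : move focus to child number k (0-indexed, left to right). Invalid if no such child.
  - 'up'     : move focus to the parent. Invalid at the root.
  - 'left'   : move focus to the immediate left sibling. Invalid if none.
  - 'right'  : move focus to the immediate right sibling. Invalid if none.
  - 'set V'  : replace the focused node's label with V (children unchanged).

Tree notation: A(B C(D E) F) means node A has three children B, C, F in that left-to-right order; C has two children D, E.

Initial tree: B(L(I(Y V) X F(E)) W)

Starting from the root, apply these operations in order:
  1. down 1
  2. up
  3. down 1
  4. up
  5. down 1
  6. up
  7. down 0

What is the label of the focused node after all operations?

Answer: L

Derivation:
Step 1 (down 1): focus=W path=1 depth=1 children=[] left=['L'] right=[] parent=B
Step 2 (up): focus=B path=root depth=0 children=['L', 'W'] (at root)
Step 3 (down 1): focus=W path=1 depth=1 children=[] left=['L'] right=[] parent=B
Step 4 (up): focus=B path=root depth=0 children=['L', 'W'] (at root)
Step 5 (down 1): focus=W path=1 depth=1 children=[] left=['L'] right=[] parent=B
Step 6 (up): focus=B path=root depth=0 children=['L', 'W'] (at root)
Step 7 (down 0): focus=L path=0 depth=1 children=['I', 'X', 'F'] left=[] right=['W'] parent=B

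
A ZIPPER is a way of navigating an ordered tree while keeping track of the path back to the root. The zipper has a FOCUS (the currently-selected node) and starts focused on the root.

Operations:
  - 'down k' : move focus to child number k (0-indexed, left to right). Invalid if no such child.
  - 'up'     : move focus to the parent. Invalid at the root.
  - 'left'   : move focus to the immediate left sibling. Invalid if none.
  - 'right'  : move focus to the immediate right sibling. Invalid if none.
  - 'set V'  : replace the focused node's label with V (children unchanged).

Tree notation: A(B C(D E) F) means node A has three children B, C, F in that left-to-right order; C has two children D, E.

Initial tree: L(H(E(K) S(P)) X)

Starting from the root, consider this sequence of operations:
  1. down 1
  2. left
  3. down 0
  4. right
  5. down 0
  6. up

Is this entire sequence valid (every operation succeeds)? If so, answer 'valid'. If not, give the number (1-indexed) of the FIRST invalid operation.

Step 1 (down 1): focus=X path=1 depth=1 children=[] left=['H'] right=[] parent=L
Step 2 (left): focus=H path=0 depth=1 children=['E', 'S'] left=[] right=['X'] parent=L
Step 3 (down 0): focus=E path=0/0 depth=2 children=['K'] left=[] right=['S'] parent=H
Step 4 (right): focus=S path=0/1 depth=2 children=['P'] left=['E'] right=[] parent=H
Step 5 (down 0): focus=P path=0/1/0 depth=3 children=[] left=[] right=[] parent=S
Step 6 (up): focus=S path=0/1 depth=2 children=['P'] left=['E'] right=[] parent=H

Answer: valid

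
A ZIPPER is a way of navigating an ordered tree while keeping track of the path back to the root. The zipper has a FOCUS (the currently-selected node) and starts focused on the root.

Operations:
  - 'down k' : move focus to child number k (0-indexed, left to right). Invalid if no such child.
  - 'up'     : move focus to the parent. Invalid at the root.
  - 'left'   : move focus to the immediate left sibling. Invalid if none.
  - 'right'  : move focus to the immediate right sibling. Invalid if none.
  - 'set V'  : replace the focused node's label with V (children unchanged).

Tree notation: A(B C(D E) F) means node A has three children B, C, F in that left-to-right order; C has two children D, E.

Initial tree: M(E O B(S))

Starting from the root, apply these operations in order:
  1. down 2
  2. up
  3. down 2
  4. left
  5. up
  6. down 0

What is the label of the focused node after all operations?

Answer: E

Derivation:
Step 1 (down 2): focus=B path=2 depth=1 children=['S'] left=['E', 'O'] right=[] parent=M
Step 2 (up): focus=M path=root depth=0 children=['E', 'O', 'B'] (at root)
Step 3 (down 2): focus=B path=2 depth=1 children=['S'] left=['E', 'O'] right=[] parent=M
Step 4 (left): focus=O path=1 depth=1 children=[] left=['E'] right=['B'] parent=M
Step 5 (up): focus=M path=root depth=0 children=['E', 'O', 'B'] (at root)
Step 6 (down 0): focus=E path=0 depth=1 children=[] left=[] right=['O', 'B'] parent=M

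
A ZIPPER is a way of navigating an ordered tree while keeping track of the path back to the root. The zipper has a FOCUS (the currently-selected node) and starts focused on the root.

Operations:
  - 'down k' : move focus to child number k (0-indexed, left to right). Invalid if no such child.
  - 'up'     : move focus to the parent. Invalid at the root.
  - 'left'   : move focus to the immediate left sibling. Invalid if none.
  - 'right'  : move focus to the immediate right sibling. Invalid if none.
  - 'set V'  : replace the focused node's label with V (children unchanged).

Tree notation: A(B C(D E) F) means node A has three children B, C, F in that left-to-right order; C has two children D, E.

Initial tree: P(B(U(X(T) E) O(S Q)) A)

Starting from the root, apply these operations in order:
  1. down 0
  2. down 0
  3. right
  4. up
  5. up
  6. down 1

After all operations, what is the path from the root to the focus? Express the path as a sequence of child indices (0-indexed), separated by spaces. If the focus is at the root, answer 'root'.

Step 1 (down 0): focus=B path=0 depth=1 children=['U', 'O'] left=[] right=['A'] parent=P
Step 2 (down 0): focus=U path=0/0 depth=2 children=['X', 'E'] left=[] right=['O'] parent=B
Step 3 (right): focus=O path=0/1 depth=2 children=['S', 'Q'] left=['U'] right=[] parent=B
Step 4 (up): focus=B path=0 depth=1 children=['U', 'O'] left=[] right=['A'] parent=P
Step 5 (up): focus=P path=root depth=0 children=['B', 'A'] (at root)
Step 6 (down 1): focus=A path=1 depth=1 children=[] left=['B'] right=[] parent=P

Answer: 1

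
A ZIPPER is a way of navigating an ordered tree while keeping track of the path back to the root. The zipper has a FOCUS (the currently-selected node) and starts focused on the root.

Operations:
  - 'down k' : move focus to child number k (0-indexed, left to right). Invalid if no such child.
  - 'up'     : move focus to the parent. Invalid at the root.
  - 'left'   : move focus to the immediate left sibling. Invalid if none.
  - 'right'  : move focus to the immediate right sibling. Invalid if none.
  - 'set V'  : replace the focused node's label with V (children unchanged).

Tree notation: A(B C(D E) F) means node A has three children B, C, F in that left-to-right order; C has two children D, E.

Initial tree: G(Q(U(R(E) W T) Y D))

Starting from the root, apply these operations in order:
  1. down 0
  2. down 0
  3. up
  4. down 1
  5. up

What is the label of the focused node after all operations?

Answer: Q

Derivation:
Step 1 (down 0): focus=Q path=0 depth=1 children=['U', 'Y', 'D'] left=[] right=[] parent=G
Step 2 (down 0): focus=U path=0/0 depth=2 children=['R', 'W', 'T'] left=[] right=['Y', 'D'] parent=Q
Step 3 (up): focus=Q path=0 depth=1 children=['U', 'Y', 'D'] left=[] right=[] parent=G
Step 4 (down 1): focus=Y path=0/1 depth=2 children=[] left=['U'] right=['D'] parent=Q
Step 5 (up): focus=Q path=0 depth=1 children=['U', 'Y', 'D'] left=[] right=[] parent=G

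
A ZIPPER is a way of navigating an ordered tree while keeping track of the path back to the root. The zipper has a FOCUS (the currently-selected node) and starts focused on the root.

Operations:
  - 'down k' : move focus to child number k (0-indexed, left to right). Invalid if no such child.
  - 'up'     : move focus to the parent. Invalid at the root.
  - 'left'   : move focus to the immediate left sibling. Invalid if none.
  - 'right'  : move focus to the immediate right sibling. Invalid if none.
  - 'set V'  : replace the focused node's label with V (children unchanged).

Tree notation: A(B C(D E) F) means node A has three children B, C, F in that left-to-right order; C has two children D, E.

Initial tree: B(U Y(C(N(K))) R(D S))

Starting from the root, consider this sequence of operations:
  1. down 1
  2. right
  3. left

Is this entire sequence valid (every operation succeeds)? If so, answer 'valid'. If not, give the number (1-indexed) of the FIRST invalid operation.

Step 1 (down 1): focus=Y path=1 depth=1 children=['C'] left=['U'] right=['R'] parent=B
Step 2 (right): focus=R path=2 depth=1 children=['D', 'S'] left=['U', 'Y'] right=[] parent=B
Step 3 (left): focus=Y path=1 depth=1 children=['C'] left=['U'] right=['R'] parent=B

Answer: valid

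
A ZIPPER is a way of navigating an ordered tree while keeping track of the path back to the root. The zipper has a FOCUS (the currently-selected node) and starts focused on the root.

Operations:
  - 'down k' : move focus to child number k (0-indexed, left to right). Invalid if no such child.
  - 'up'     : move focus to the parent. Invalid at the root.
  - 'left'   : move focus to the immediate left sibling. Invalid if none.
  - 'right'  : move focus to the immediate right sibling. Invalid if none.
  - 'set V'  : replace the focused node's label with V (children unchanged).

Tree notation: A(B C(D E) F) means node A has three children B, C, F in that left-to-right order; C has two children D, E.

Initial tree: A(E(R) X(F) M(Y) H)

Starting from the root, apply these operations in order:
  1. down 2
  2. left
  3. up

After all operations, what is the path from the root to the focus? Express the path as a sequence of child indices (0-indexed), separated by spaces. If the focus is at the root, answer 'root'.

Step 1 (down 2): focus=M path=2 depth=1 children=['Y'] left=['E', 'X'] right=['H'] parent=A
Step 2 (left): focus=X path=1 depth=1 children=['F'] left=['E'] right=['M', 'H'] parent=A
Step 3 (up): focus=A path=root depth=0 children=['E', 'X', 'M', 'H'] (at root)

Answer: root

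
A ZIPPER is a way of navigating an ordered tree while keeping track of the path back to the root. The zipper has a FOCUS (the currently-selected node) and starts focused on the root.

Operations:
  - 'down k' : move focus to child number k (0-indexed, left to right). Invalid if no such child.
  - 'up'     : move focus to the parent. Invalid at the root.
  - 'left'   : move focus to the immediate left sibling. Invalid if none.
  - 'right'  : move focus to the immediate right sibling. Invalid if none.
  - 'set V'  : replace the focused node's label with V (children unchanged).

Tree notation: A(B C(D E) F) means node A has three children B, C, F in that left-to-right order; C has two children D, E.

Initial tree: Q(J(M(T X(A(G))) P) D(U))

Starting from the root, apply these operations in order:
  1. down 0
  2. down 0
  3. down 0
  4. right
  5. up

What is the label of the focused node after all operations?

Answer: M

Derivation:
Step 1 (down 0): focus=J path=0 depth=1 children=['M', 'P'] left=[] right=['D'] parent=Q
Step 2 (down 0): focus=M path=0/0 depth=2 children=['T', 'X'] left=[] right=['P'] parent=J
Step 3 (down 0): focus=T path=0/0/0 depth=3 children=[] left=[] right=['X'] parent=M
Step 4 (right): focus=X path=0/0/1 depth=3 children=['A'] left=['T'] right=[] parent=M
Step 5 (up): focus=M path=0/0 depth=2 children=['T', 'X'] left=[] right=['P'] parent=J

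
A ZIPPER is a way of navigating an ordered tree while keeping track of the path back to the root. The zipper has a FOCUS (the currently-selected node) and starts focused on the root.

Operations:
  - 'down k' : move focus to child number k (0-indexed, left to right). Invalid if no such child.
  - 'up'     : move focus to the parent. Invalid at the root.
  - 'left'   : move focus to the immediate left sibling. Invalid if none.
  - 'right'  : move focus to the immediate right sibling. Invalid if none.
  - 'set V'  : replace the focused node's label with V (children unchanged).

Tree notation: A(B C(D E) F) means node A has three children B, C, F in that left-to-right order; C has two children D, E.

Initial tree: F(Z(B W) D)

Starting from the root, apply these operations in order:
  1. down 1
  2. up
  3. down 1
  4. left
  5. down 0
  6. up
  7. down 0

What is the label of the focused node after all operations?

Answer: B

Derivation:
Step 1 (down 1): focus=D path=1 depth=1 children=[] left=['Z'] right=[] parent=F
Step 2 (up): focus=F path=root depth=0 children=['Z', 'D'] (at root)
Step 3 (down 1): focus=D path=1 depth=1 children=[] left=['Z'] right=[] parent=F
Step 4 (left): focus=Z path=0 depth=1 children=['B', 'W'] left=[] right=['D'] parent=F
Step 5 (down 0): focus=B path=0/0 depth=2 children=[] left=[] right=['W'] parent=Z
Step 6 (up): focus=Z path=0 depth=1 children=['B', 'W'] left=[] right=['D'] parent=F
Step 7 (down 0): focus=B path=0/0 depth=2 children=[] left=[] right=['W'] parent=Z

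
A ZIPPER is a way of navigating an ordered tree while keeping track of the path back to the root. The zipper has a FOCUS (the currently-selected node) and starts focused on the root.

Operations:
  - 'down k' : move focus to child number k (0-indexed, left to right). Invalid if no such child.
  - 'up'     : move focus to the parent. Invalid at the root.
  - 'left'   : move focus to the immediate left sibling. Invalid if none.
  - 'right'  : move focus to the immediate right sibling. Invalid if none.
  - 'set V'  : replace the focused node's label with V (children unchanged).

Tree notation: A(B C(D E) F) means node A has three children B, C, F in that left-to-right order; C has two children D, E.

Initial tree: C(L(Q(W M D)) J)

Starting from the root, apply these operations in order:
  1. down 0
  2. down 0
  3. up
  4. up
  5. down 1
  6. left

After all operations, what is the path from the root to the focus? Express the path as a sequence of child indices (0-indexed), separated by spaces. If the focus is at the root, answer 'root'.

Answer: 0

Derivation:
Step 1 (down 0): focus=L path=0 depth=1 children=['Q'] left=[] right=['J'] parent=C
Step 2 (down 0): focus=Q path=0/0 depth=2 children=['W', 'M', 'D'] left=[] right=[] parent=L
Step 3 (up): focus=L path=0 depth=1 children=['Q'] left=[] right=['J'] parent=C
Step 4 (up): focus=C path=root depth=0 children=['L', 'J'] (at root)
Step 5 (down 1): focus=J path=1 depth=1 children=[] left=['L'] right=[] parent=C
Step 6 (left): focus=L path=0 depth=1 children=['Q'] left=[] right=['J'] parent=C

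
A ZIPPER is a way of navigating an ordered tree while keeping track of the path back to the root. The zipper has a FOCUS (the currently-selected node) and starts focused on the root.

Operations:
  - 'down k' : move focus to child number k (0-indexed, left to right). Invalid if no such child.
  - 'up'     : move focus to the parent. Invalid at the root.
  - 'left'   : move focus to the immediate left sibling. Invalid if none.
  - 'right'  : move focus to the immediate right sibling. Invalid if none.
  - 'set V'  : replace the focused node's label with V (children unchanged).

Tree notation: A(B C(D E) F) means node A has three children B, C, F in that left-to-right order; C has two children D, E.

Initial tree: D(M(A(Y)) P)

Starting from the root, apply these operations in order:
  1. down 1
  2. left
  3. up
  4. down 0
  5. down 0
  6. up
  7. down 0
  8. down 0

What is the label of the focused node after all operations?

Step 1 (down 1): focus=P path=1 depth=1 children=[] left=['M'] right=[] parent=D
Step 2 (left): focus=M path=0 depth=1 children=['A'] left=[] right=['P'] parent=D
Step 3 (up): focus=D path=root depth=0 children=['M', 'P'] (at root)
Step 4 (down 0): focus=M path=0 depth=1 children=['A'] left=[] right=['P'] parent=D
Step 5 (down 0): focus=A path=0/0 depth=2 children=['Y'] left=[] right=[] parent=M
Step 6 (up): focus=M path=0 depth=1 children=['A'] left=[] right=['P'] parent=D
Step 7 (down 0): focus=A path=0/0 depth=2 children=['Y'] left=[] right=[] parent=M
Step 8 (down 0): focus=Y path=0/0/0 depth=3 children=[] left=[] right=[] parent=A

Answer: Y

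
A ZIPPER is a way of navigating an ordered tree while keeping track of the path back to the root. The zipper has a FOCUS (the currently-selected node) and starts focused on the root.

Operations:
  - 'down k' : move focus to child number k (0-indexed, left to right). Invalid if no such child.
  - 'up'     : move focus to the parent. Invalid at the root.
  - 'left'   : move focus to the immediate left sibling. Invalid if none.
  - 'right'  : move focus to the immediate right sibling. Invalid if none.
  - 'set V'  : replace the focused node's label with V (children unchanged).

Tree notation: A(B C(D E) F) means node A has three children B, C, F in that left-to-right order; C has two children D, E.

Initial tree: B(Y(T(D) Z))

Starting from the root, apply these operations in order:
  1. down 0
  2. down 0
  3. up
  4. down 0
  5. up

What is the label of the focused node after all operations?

Answer: Y

Derivation:
Step 1 (down 0): focus=Y path=0 depth=1 children=['T', 'Z'] left=[] right=[] parent=B
Step 2 (down 0): focus=T path=0/0 depth=2 children=['D'] left=[] right=['Z'] parent=Y
Step 3 (up): focus=Y path=0 depth=1 children=['T', 'Z'] left=[] right=[] parent=B
Step 4 (down 0): focus=T path=0/0 depth=2 children=['D'] left=[] right=['Z'] parent=Y
Step 5 (up): focus=Y path=0 depth=1 children=['T', 'Z'] left=[] right=[] parent=B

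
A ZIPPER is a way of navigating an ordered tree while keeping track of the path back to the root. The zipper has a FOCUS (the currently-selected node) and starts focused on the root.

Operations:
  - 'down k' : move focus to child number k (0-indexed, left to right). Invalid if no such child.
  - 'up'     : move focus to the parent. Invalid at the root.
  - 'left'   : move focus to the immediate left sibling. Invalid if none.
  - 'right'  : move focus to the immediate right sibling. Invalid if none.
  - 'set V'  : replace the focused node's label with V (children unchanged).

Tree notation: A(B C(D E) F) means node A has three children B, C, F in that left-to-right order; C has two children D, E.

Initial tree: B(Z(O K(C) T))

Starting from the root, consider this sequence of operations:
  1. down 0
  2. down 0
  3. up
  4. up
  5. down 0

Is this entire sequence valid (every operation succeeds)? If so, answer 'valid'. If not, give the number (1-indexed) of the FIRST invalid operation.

Step 1 (down 0): focus=Z path=0 depth=1 children=['O', 'K', 'T'] left=[] right=[] parent=B
Step 2 (down 0): focus=O path=0/0 depth=2 children=[] left=[] right=['K', 'T'] parent=Z
Step 3 (up): focus=Z path=0 depth=1 children=['O', 'K', 'T'] left=[] right=[] parent=B
Step 4 (up): focus=B path=root depth=0 children=['Z'] (at root)
Step 5 (down 0): focus=Z path=0 depth=1 children=['O', 'K', 'T'] left=[] right=[] parent=B

Answer: valid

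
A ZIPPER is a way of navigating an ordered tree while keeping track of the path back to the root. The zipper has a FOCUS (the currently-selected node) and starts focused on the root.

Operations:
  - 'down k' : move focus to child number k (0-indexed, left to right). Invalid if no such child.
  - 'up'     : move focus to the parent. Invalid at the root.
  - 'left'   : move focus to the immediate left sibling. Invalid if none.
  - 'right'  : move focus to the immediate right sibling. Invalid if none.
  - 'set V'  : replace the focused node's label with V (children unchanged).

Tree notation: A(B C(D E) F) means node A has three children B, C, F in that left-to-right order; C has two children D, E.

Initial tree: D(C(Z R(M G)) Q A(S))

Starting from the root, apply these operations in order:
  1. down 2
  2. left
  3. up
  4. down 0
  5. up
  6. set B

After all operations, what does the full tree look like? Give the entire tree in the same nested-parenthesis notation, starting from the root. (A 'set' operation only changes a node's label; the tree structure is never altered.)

Answer: B(C(Z R(M G)) Q A(S))

Derivation:
Step 1 (down 2): focus=A path=2 depth=1 children=['S'] left=['C', 'Q'] right=[] parent=D
Step 2 (left): focus=Q path=1 depth=1 children=[] left=['C'] right=['A'] parent=D
Step 3 (up): focus=D path=root depth=0 children=['C', 'Q', 'A'] (at root)
Step 4 (down 0): focus=C path=0 depth=1 children=['Z', 'R'] left=[] right=['Q', 'A'] parent=D
Step 5 (up): focus=D path=root depth=0 children=['C', 'Q', 'A'] (at root)
Step 6 (set B): focus=B path=root depth=0 children=['C', 'Q', 'A'] (at root)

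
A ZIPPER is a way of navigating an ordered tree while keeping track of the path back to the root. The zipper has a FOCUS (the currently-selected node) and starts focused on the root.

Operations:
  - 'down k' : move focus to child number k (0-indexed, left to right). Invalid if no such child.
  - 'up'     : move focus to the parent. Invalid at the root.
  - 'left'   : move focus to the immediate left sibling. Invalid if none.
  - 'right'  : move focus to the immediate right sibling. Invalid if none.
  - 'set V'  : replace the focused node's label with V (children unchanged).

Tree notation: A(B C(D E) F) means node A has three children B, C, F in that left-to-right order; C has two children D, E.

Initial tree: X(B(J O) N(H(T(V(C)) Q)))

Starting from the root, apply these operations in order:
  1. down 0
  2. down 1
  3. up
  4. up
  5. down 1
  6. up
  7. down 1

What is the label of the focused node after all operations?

Step 1 (down 0): focus=B path=0 depth=1 children=['J', 'O'] left=[] right=['N'] parent=X
Step 2 (down 1): focus=O path=0/1 depth=2 children=[] left=['J'] right=[] parent=B
Step 3 (up): focus=B path=0 depth=1 children=['J', 'O'] left=[] right=['N'] parent=X
Step 4 (up): focus=X path=root depth=0 children=['B', 'N'] (at root)
Step 5 (down 1): focus=N path=1 depth=1 children=['H'] left=['B'] right=[] parent=X
Step 6 (up): focus=X path=root depth=0 children=['B', 'N'] (at root)
Step 7 (down 1): focus=N path=1 depth=1 children=['H'] left=['B'] right=[] parent=X

Answer: N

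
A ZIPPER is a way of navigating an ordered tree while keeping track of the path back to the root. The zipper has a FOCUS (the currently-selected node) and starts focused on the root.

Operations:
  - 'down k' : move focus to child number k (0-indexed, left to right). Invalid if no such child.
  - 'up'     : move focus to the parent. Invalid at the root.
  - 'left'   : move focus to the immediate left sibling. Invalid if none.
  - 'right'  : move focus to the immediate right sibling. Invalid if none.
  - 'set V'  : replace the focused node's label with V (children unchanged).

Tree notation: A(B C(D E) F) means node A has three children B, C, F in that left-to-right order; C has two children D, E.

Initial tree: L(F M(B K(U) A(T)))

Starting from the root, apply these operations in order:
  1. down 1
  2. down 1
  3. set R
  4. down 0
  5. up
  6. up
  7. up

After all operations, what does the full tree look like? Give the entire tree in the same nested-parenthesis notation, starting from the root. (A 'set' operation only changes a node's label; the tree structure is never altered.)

Step 1 (down 1): focus=M path=1 depth=1 children=['B', 'K', 'A'] left=['F'] right=[] parent=L
Step 2 (down 1): focus=K path=1/1 depth=2 children=['U'] left=['B'] right=['A'] parent=M
Step 3 (set R): focus=R path=1/1 depth=2 children=['U'] left=['B'] right=['A'] parent=M
Step 4 (down 0): focus=U path=1/1/0 depth=3 children=[] left=[] right=[] parent=R
Step 5 (up): focus=R path=1/1 depth=2 children=['U'] left=['B'] right=['A'] parent=M
Step 6 (up): focus=M path=1 depth=1 children=['B', 'R', 'A'] left=['F'] right=[] parent=L
Step 7 (up): focus=L path=root depth=0 children=['F', 'M'] (at root)

Answer: L(F M(B R(U) A(T)))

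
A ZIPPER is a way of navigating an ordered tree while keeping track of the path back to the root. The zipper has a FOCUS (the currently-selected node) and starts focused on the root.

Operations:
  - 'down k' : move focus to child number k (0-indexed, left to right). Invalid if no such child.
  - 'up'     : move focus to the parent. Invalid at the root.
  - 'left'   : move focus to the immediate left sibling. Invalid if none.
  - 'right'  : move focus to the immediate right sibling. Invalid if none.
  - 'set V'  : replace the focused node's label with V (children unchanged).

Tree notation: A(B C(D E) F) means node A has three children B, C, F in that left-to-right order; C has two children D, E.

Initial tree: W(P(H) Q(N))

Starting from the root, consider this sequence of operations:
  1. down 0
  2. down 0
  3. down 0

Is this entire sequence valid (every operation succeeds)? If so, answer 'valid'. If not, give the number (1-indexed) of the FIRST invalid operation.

Step 1 (down 0): focus=P path=0 depth=1 children=['H'] left=[] right=['Q'] parent=W
Step 2 (down 0): focus=H path=0/0 depth=2 children=[] left=[] right=[] parent=P
Step 3 (down 0): INVALID

Answer: 3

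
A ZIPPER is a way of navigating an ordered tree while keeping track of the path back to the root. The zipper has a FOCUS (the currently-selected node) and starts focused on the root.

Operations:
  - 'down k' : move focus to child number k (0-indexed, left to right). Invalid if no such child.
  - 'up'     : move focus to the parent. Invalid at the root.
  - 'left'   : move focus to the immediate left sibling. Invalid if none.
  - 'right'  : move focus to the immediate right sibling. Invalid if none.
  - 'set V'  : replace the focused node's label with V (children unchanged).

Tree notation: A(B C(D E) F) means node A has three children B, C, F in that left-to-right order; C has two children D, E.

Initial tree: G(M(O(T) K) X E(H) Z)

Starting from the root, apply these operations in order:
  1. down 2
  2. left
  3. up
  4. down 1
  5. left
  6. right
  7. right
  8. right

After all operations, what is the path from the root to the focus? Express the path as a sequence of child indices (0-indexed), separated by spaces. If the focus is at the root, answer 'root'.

Answer: 3

Derivation:
Step 1 (down 2): focus=E path=2 depth=1 children=['H'] left=['M', 'X'] right=['Z'] parent=G
Step 2 (left): focus=X path=1 depth=1 children=[] left=['M'] right=['E', 'Z'] parent=G
Step 3 (up): focus=G path=root depth=0 children=['M', 'X', 'E', 'Z'] (at root)
Step 4 (down 1): focus=X path=1 depth=1 children=[] left=['M'] right=['E', 'Z'] parent=G
Step 5 (left): focus=M path=0 depth=1 children=['O', 'K'] left=[] right=['X', 'E', 'Z'] parent=G
Step 6 (right): focus=X path=1 depth=1 children=[] left=['M'] right=['E', 'Z'] parent=G
Step 7 (right): focus=E path=2 depth=1 children=['H'] left=['M', 'X'] right=['Z'] parent=G
Step 8 (right): focus=Z path=3 depth=1 children=[] left=['M', 'X', 'E'] right=[] parent=G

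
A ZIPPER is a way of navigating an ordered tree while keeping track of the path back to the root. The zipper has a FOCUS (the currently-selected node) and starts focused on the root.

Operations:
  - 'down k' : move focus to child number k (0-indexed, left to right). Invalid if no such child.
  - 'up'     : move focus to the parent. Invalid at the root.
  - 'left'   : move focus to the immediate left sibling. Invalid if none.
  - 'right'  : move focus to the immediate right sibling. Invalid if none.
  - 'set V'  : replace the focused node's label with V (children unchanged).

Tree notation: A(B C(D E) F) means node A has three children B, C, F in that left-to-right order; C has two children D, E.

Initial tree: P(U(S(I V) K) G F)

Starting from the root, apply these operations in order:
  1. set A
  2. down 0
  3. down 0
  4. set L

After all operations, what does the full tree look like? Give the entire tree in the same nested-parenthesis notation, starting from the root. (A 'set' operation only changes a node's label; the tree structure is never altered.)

Step 1 (set A): focus=A path=root depth=0 children=['U', 'G', 'F'] (at root)
Step 2 (down 0): focus=U path=0 depth=1 children=['S', 'K'] left=[] right=['G', 'F'] parent=A
Step 3 (down 0): focus=S path=0/0 depth=2 children=['I', 'V'] left=[] right=['K'] parent=U
Step 4 (set L): focus=L path=0/0 depth=2 children=['I', 'V'] left=[] right=['K'] parent=U

Answer: A(U(L(I V) K) G F)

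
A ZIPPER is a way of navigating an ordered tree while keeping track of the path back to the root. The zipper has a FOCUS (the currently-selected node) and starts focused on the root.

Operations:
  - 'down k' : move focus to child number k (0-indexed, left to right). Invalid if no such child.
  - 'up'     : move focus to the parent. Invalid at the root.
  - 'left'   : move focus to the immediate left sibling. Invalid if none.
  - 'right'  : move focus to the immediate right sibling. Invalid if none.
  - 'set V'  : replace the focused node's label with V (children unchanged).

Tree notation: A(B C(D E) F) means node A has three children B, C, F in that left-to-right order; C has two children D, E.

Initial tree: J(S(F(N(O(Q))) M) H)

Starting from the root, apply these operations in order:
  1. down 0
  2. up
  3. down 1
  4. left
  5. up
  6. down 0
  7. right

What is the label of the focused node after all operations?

Step 1 (down 0): focus=S path=0 depth=1 children=['F', 'M'] left=[] right=['H'] parent=J
Step 2 (up): focus=J path=root depth=0 children=['S', 'H'] (at root)
Step 3 (down 1): focus=H path=1 depth=1 children=[] left=['S'] right=[] parent=J
Step 4 (left): focus=S path=0 depth=1 children=['F', 'M'] left=[] right=['H'] parent=J
Step 5 (up): focus=J path=root depth=0 children=['S', 'H'] (at root)
Step 6 (down 0): focus=S path=0 depth=1 children=['F', 'M'] left=[] right=['H'] parent=J
Step 7 (right): focus=H path=1 depth=1 children=[] left=['S'] right=[] parent=J

Answer: H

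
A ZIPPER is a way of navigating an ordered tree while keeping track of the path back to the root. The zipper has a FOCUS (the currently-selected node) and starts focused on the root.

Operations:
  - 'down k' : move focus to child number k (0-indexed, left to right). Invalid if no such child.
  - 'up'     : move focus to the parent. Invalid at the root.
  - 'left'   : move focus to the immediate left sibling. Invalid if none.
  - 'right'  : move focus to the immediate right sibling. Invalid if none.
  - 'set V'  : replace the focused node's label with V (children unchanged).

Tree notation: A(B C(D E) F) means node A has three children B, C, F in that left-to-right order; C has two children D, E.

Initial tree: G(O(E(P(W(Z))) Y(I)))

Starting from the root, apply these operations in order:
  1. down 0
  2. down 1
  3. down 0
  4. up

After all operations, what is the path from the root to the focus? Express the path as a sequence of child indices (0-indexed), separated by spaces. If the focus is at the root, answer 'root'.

Answer: 0 1

Derivation:
Step 1 (down 0): focus=O path=0 depth=1 children=['E', 'Y'] left=[] right=[] parent=G
Step 2 (down 1): focus=Y path=0/1 depth=2 children=['I'] left=['E'] right=[] parent=O
Step 3 (down 0): focus=I path=0/1/0 depth=3 children=[] left=[] right=[] parent=Y
Step 4 (up): focus=Y path=0/1 depth=2 children=['I'] left=['E'] right=[] parent=O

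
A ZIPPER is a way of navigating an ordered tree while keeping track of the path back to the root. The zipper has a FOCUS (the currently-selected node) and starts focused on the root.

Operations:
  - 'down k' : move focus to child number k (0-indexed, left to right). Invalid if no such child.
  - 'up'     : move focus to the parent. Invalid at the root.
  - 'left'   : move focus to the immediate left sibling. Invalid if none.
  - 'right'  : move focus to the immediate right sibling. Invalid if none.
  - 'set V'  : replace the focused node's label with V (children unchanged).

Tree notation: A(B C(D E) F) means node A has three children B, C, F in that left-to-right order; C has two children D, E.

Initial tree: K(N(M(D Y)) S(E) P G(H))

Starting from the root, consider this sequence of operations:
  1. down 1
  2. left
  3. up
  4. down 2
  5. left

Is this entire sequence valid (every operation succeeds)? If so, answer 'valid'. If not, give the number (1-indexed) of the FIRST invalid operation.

Answer: valid

Derivation:
Step 1 (down 1): focus=S path=1 depth=1 children=['E'] left=['N'] right=['P', 'G'] parent=K
Step 2 (left): focus=N path=0 depth=1 children=['M'] left=[] right=['S', 'P', 'G'] parent=K
Step 3 (up): focus=K path=root depth=0 children=['N', 'S', 'P', 'G'] (at root)
Step 4 (down 2): focus=P path=2 depth=1 children=[] left=['N', 'S'] right=['G'] parent=K
Step 5 (left): focus=S path=1 depth=1 children=['E'] left=['N'] right=['P', 'G'] parent=K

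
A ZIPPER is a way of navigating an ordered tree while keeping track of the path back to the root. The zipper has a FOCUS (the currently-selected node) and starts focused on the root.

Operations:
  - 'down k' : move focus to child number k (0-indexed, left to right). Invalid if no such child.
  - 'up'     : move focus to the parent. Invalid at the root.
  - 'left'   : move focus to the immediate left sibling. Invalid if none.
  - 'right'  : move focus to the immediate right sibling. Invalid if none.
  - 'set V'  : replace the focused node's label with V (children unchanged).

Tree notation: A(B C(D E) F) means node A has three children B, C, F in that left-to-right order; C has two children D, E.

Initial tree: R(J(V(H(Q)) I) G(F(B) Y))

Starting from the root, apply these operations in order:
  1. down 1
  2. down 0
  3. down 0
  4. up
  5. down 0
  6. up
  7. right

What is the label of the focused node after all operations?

Answer: Y

Derivation:
Step 1 (down 1): focus=G path=1 depth=1 children=['F', 'Y'] left=['J'] right=[] parent=R
Step 2 (down 0): focus=F path=1/0 depth=2 children=['B'] left=[] right=['Y'] parent=G
Step 3 (down 0): focus=B path=1/0/0 depth=3 children=[] left=[] right=[] parent=F
Step 4 (up): focus=F path=1/0 depth=2 children=['B'] left=[] right=['Y'] parent=G
Step 5 (down 0): focus=B path=1/0/0 depth=3 children=[] left=[] right=[] parent=F
Step 6 (up): focus=F path=1/0 depth=2 children=['B'] left=[] right=['Y'] parent=G
Step 7 (right): focus=Y path=1/1 depth=2 children=[] left=['F'] right=[] parent=G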